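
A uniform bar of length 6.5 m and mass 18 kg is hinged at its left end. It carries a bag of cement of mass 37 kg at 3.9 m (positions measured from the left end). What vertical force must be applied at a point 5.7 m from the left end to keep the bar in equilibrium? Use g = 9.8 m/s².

About the left end:
Beam weight: 18 × 9.8 = 176.4 N down at 3.25 m → arm 3.25 m, τ = 176.4 × 3.25 = 573.3 N·m clockwise.
Bag of cement: 37 × 9.8 = 362.6 N down at 3.9 m → arm 3.9 m, τ = 362.6 × 3.9 = 1414 N·m clockwise.
Net moment of the loads = 1987 N·m clockwise.
The upward force F acts at a point 5.7 m from the left end, arm 5.7 m, giving F × 5.7 counterclockwise.
Balancing moments: F × 5.7 = 1987, giving F = 1987 / 5.7 = 349 N.

F ≈ 349 N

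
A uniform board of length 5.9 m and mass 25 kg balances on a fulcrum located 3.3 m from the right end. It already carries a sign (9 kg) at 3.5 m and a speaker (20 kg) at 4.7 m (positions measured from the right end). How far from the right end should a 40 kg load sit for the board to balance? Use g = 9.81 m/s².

About the fulcrum (at 3.3 m from the right end):
Beam weight: 25 × 9.81 = 245.2 N down at 2.95 m → arm 0.35 m, τ = 245.2 × 0.35 = 85.82 N·m clockwise.
Sign: 9 × 9.81 = 88.29 N down at 3.5 m → arm 0.2 m, τ = 88.29 × 0.2 = 17.66 N·m counterclockwise.
Speaker: 20 × 9.81 = 196.2 N down at 4.7 m → arm 1.4 m, τ = 196.2 × 1.4 = 274.7 N·m counterclockwise.
Net moment of existing loads = 206.5 N·m counterclockwise.
The load weighs 40 × 9.81 = 392.4 N and must supply an equal clockwise moment, so its lever arm about the fulcrum is 206.5 / 392.4 = 0.526 m.
That puts it at 3.3 − 0.526 = 2.77 m from the right end.

x ≈ 2.77 m from the right end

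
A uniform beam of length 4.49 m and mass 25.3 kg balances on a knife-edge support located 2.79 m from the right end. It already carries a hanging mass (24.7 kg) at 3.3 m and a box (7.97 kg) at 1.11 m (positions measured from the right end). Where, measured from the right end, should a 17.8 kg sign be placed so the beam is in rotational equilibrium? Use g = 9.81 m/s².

x ≈ 3.61 m from the right end

Take moments about the knife-edge support (at 2.79 m from the right end).
Beam weight: 25.3 × 9.81 = 248.2 N down at 2.245 m → arm 0.545 m, τ = 248.2 × 0.545 = 135.3 N·m clockwise.
Hanging mass: 24.7 × 9.81 = 242.3 N down at 3.3 m → arm 0.51 m, τ = 242.3 × 0.51 = 123.6 N·m counterclockwise.
Box: 7.97 × 9.81 = 78.19 N down at 1.11 m → arm 1.68 m, τ = 78.19 × 1.68 = 131.4 N·m clockwise.
Net moment of existing loads = 143.1 N·m clockwise.
The sign weighs 17.8 × 9.81 = 174.6 N and must supply an equal counterclockwise moment, so its lever arm about the knife-edge support is 143.1 / 174.6 = 0.82 m.
That puts it at 2.79 + 0.82 = 3.61 m from the right end.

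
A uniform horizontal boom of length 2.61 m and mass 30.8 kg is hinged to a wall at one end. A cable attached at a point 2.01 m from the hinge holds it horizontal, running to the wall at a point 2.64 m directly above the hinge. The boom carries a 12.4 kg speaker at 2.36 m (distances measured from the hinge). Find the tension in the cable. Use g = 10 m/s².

About the hinge:
Beam weight: 30.8 × 10 = 308 N down at 1.305 m → arm 1.305 m, τ = 308 × 1.305 = 401.9 N·m clockwise.
Speaker: 12.4 × 10 = 124 N down at 2.36 m → arm 2.36 m, τ = 124 × 2.36 = 292.6 N·m clockwise.
Total clockwise load moment = 694.5 N·m.
The cable tension T acts at 2.01 m; only its component perpendicular to the boom, T sinθ, produces torque. sinθ = h/√(h²+d²) = 2.64/√(2.64²+2.01²) = 0.7956.
For rotational equilibrium, T × 2.01 × 0.7956 = 694.5, so T = 694.5 / 1.599 = 434 N.

T ≈ 434 N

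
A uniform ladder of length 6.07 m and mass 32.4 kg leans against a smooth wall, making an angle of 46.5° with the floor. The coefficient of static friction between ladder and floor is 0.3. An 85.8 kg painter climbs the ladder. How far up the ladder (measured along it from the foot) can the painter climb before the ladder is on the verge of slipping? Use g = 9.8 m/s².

d ≈ 1.5 m

Take moments about the foot of the ladder.
Ladder weight 32.4×9.8 = 317.5 N acts at 3.035 m along the ladder; its horizontal arm is 3.035·cos46.5° = 2.089 m → τ = 663.3 N·m clockwise.
Painter weight 85.8×9.8 = 840.8 N at distance d → arm d·cos46.5° → τ = 840.8·d·0.6884 clockwise.
Wall normal N at the top has arm L sinθ = 4.403 m counterclockwise, so Στ = 0 gives N·4.403 = 663.3 + 578.8·d.
ΣFy = 0 ⇒ N_floor = 1158 N, so the maximum friction is μ_s·N_floor = 0.3×1158 = 347.4 N. ΣFx = 0 ⇒ N_wall = f, so at the slipping point N = 347.4 N.
Substituting: 347.4×4.403 = 663.3 + 578.8·d ⇒ d = (1530 − 663.3) / 578.8 = 1.5 m.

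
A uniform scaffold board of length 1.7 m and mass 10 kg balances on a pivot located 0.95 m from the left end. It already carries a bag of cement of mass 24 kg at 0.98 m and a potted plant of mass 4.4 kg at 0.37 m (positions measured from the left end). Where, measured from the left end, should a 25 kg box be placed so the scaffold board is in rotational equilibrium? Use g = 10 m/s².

x ≈ 1.06 m from the left end

Take moments about the pivot (at 0.95 m from the left end).
Beam weight: 10 × 10 = 100 N down at 0.85 m → arm 0.1 m, τ = 100 × 0.1 = 10 N·m counterclockwise.
Bag of cement: 24 × 10 = 240 N down at 0.98 m → arm 0.03 m, τ = 240 × 0.03 = 7.2 N·m clockwise.
Potted plant: 4.4 × 10 = 44 N down at 0.37 m → arm 0.58 m, τ = 44 × 0.58 = 25.52 N·m counterclockwise.
Net moment of existing loads = 28.32 N·m counterclockwise.
The box weighs 25 × 10 = 250 N and must supply an equal clockwise moment, so its lever arm about the pivot is 28.32 / 250 = 0.113 m.
That puts it at 0.95 + 0.113 = 1.06 m from the left end.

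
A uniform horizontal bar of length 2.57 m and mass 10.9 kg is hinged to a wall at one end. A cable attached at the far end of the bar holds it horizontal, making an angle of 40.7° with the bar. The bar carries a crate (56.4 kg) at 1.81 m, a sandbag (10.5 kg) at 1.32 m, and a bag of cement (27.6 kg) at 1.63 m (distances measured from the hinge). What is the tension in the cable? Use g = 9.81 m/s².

T ≈ 1020 N

About the hinge:
Beam weight: 10.9 × 9.81 = 106.9 N down at 1.285 m → arm 1.285 m, τ = 106.9 × 1.285 = 137.4 N·m clockwise.
Crate: 56.4 × 9.81 = 553.3 N down at 1.81 m → arm 1.81 m, τ = 553.3 × 1.81 = 1001 N·m clockwise.
Sandbag: 10.5 × 9.81 = 103 N down at 1.32 m → arm 1.32 m, τ = 103 × 1.32 = 136 N·m clockwise.
Bag of cement: 27.6 × 9.81 = 270.8 N down at 1.63 m → arm 1.63 m, τ = 270.8 × 1.63 = 441.4 N·m clockwise.
Total clockwise load moment = 1716 N·m.
The cable tension T acts at 2.57 m; only its component perpendicular to the bar, T sinθ, produces torque. sin 40.7° = 0.6521.
Στ = 0 ⇒ T × 2.57 × 0.6521 = 1716 ⇒ T = 1716 / 1.676 = 1020 N.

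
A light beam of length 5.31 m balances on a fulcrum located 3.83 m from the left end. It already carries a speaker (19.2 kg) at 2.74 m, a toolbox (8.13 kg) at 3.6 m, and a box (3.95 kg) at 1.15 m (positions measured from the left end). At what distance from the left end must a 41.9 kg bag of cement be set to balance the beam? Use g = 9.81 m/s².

Sum moments about the fulcrum (at 3.83 m from the left end) (the support reaction has zero arm there).
Speaker: 19.2 × 9.81 = 188.4 N down at 2.74 m → arm 1.09 m, τ = 188.4 × 1.09 = 205.4 N·m counterclockwise.
Toolbox: 8.13 × 9.81 = 79.76 N down at 3.6 m → arm 0.23 m, τ = 79.76 × 0.23 = 18.34 N·m counterclockwise.
Box: 3.95 × 9.81 = 38.75 N down at 1.15 m → arm 2.68 m, τ = 38.75 × 2.68 = 103.9 N·m counterclockwise.
Net moment of existing loads = 327.6 N·m counterclockwise.
The bag of cement weighs 41.9 × 9.81 = 411 N and must supply an equal clockwise moment, so its lever arm about the fulcrum is 327.6 / 411 = 0.797 m.
That puts it at 3.83 + 0.797 = 4.63 m from the left end.

x ≈ 4.63 m from the left end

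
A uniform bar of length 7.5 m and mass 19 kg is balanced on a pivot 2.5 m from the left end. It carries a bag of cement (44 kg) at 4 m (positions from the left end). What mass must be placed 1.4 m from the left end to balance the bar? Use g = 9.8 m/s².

About the pivot (at 2.5 m from the left end):
Beam weight: 19 × 9.8 = 186.2 N down at 3.75 m → arm 1.25 m, τ = 186.2 × 1.25 = 232.8 N·m clockwise.
Bag of cement: 44 × 9.8 = 431.2 N down at 4 m → arm 1.5 m, τ = 431.2 × 1.5 = 646.8 N·m clockwise.
Net moment of known loads = 879.6 N·m clockwise.
An unknown mass m at 1.4 m has arm 1.1 m; its moment is m·g·1.1 counterclockwise.
Setting net torque to zero: m × 9.8 × 1.1 = 879.6 → m = 879.6 / (9.8 × 1.1) = 81.6 kg.

m ≈ 81.6 kg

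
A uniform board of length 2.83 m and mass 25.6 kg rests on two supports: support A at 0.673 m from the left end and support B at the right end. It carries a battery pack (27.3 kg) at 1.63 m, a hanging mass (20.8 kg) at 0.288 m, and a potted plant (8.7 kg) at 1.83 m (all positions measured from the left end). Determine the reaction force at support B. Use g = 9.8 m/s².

Choose support A as the axis so its reaction then has zero moment arm.
Beam weight: 25.6 × 9.8 = 250.9 N down at 1.415 m → arm 0.742 m, τ = 250.9 × 0.742 = 186.2 N·m clockwise.
Battery pack: 27.3 × 9.8 = 267.5 N down at 1.63 m → arm 0.957 m, τ = 267.5 × 0.957 = 256 N·m clockwise.
Hanging mass: 20.8 × 9.8 = 203.8 N down at 0.288 m → arm 0.385 m, τ = 203.8 × 0.385 = 78.46 N·m counterclockwise.
Potted plant: 8.7 × 9.8 = 85.26 N down at 1.83 m → arm 1.157 m, τ = 85.26 × 1.157 = 98.65 N·m clockwise.
Net load moment about support A = 462.4 N·m clockwise.
Reaction R at support B is upward at 2.83 m, arm 2.157 m → moment R × 2.157 counterclockwise.
For rotational equilibrium, R × 2.157 = 462.4, so R = 214 N.

R_B ≈ 214 N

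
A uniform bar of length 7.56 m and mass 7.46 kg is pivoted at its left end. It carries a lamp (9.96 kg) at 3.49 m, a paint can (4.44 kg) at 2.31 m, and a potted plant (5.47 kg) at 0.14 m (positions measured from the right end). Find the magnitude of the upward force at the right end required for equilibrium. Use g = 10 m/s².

Choose the left end as the axis so the unknown pivot reaction has zero arm there.
Beam weight: 7.46 × 10 = 74.6 N down at 3.78 m → arm 3.78 m, τ = 74.6 × 3.78 = 282 N·m clockwise.
Lamp: 9.96 × 10 = 99.6 N down at 3.49 m → arm 4.07 m, τ = 99.6 × 4.07 = 405.4 N·m clockwise.
Paint can: 4.44 × 10 = 44.4 N down at 2.31 m → arm 5.25 m, τ = 44.4 × 5.25 = 233.1 N·m clockwise.
Potted plant: 5.47 × 10 = 54.7 N down at 0.14 m → arm 7.42 m, τ = 54.7 × 7.42 = 405.9 N·m clockwise.
Net moment of the loads = 1326 N·m clockwise.
The upward force F acts at the right end, arm 7.56 m, giving F × 7.56 counterclockwise.
Στ = 0 ⇒ F × 7.56 = 1326 ⇒ F = 1326 / 7.56 = 175 N.

F ≈ 175 N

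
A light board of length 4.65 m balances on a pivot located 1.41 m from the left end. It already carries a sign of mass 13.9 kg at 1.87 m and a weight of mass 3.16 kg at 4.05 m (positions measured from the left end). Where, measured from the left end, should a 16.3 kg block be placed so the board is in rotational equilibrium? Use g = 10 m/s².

x ≈ 0.506 m from the left end

Take moments about the pivot (at 1.41 m from the left end).
Sign: 13.9 × 10 = 139 N down at 1.87 m → arm 0.46 m, τ = 139 × 0.46 = 63.94 N·m clockwise.
Weight: 3.16 × 10 = 31.6 N down at 4.05 m → arm 2.64 m, τ = 31.6 × 2.64 = 83.42 N·m clockwise.
Net moment of existing loads = 147.4 N·m clockwise.
The block weighs 16.3 × 10 = 163 N and must supply an equal counterclockwise moment, so its lever arm about the pivot is 147.4 / 163 = 0.904 m.
That puts it at 1.41 − 0.904 = 0.506 m from the left end.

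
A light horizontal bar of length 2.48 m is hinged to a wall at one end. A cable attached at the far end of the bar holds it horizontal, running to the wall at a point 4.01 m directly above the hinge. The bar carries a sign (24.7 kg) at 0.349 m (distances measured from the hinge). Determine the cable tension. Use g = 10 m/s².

Take moments about the hinge.
Sign: 24.7 × 10 = 247 N down at 0.349 m → arm 0.349 m, τ = 247 × 0.349 = 86.2 N·m clockwise.
Total clockwise load moment = 86.2 N·m.
The cable tension T acts at 2.48 m; only its component perpendicular to the bar, T sinθ, produces torque. sinθ = h/√(h²+d²) = 4.01/√(4.01²+2.48²) = 0.8505.
Setting net torque to zero: T × 2.48 × 0.8505 = 86.2 → T = 86.2 / 2.109 = 40.9 N.

T ≈ 40.9 N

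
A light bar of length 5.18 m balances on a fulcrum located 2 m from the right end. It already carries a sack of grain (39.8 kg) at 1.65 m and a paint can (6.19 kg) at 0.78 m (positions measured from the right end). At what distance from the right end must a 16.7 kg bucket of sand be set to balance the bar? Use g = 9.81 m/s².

Choose the fulcrum (at 2 m from the right end) as the axis so the support reaction has zero arm there.
Sack of grain: 39.8 × 9.81 = 390.4 N down at 1.65 m → arm 0.35 m, τ = 390.4 × 0.35 = 136.6 N·m clockwise.
Paint can: 6.19 × 9.81 = 60.72 N down at 0.78 m → arm 1.22 m, τ = 60.72 × 1.22 = 74.08 N·m clockwise.
Net moment of existing loads = 210.7 N·m clockwise.
The bucket of sand weighs 16.7 × 9.81 = 163.8 N and must supply an equal counterclockwise moment, so its lever arm about the fulcrum is 210.7 / 163.8 = 1.29 m.
That puts it at 2 + 1.29 = 3.29 m from the right end.

x ≈ 3.29 m from the right end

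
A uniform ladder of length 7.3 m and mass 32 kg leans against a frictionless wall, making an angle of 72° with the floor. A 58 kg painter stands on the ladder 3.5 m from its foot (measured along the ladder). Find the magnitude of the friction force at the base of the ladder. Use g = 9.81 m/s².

f ≈ 140 N

Sum moments about the foot of the ladder (the floor normal and friction both act there and drop out).
Ladder weight 32×9.81 = 313.9 N acts at 3.65 m along the ladder; its horizontal arm is 3.65·cos72° = 1.128 m → τ = 354.1 N·m clockwise.
Painter: 58×9.81 = 569 N at 3.5 m → arm 1.082 m → τ = 615.7 N·m clockwise.
Wall normal N acts horizontally at the top; its moment arm is the height L sinθ = 7.3·sin72° = 6.943 m, counterclockwise.
Setting net torque to zero: N × 6.943 = 969.8 → N = 140 N.
ΣFx = 0: friction at the foot balances the wall's push, so f = N_wall = 140 N.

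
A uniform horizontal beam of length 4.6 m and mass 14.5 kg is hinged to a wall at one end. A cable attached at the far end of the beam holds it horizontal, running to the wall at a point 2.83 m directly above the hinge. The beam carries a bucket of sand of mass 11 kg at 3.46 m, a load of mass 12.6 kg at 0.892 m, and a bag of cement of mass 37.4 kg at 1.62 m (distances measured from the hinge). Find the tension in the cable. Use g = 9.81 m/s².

Choose the hinge as the axis so the unknown hinge reaction has zero arm there.
Beam weight: 14.5 × 9.81 = 142.2 N down at 2.3 m → arm 2.3 m, τ = 142.2 × 2.3 = 327.1 N·m clockwise.
Bucket of sand: 11 × 9.81 = 107.9 N down at 3.46 m → arm 3.46 m, τ = 107.9 × 3.46 = 373.3 N·m clockwise.
Load: 12.6 × 9.81 = 123.6 N down at 0.892 m → arm 0.892 m, τ = 123.6 × 0.892 = 110.3 N·m clockwise.
Bag of cement: 37.4 × 9.81 = 366.9 N down at 1.62 m → arm 1.62 m, τ = 366.9 × 1.62 = 594.4 N·m clockwise.
Total clockwise load moment = 1405 N·m.
The cable tension T acts at 4.6 m; only its component perpendicular to the beam, T sinθ, produces torque. sinθ = h/√(h²+d²) = 2.83/√(2.83²+4.6²) = 0.524.
For rotational equilibrium, T × 4.6 × 0.524 = 1405, so T = 1405 / 2.41 = 583 N.

T ≈ 583 N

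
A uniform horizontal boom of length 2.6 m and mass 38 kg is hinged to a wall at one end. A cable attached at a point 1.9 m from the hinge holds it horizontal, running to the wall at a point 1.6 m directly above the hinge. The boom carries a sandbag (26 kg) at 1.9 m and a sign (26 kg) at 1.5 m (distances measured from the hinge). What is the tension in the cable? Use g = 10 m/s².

T ≈ 1130 N

Taking torques about the hinge:
Beam weight: 38 × 10 = 380 N down at 1.3 m → arm 1.3 m, τ = 380 × 1.3 = 494 N·m clockwise.
Sandbag: 26 × 10 = 260 N down at 1.9 m → arm 1.9 m, τ = 260 × 1.9 = 494 N·m clockwise.
Sign: 26 × 10 = 260 N down at 1.5 m → arm 1.5 m, τ = 260 × 1.5 = 390 N·m clockwise.
Total clockwise load moment = 1378 N·m.
The cable tension T acts at 1.9 m; only its component perpendicular to the boom, T sinθ, produces torque. sinθ = h/√(h²+d²) = 1.6/√(1.6²+1.9²) = 0.6441.
For rotational equilibrium, T × 1.9 × 0.6441 = 1378, so T = 1378 / 1.224 = 1130 N.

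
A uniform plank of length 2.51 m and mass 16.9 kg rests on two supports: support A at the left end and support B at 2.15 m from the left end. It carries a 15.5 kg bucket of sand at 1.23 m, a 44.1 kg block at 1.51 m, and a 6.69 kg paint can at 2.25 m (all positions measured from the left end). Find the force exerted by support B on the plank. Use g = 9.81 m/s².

R_B ≈ 556 N

About support A:
Beam weight: 16.9 × 9.81 = 165.8 N down at 1.255 m → arm 1.255 m, τ = 165.8 × 1.255 = 208.1 N·m clockwise.
Bucket of sand: 15.5 × 9.81 = 152.1 N down at 1.23 m → arm 1.23 m, τ = 152.1 × 1.23 = 187.1 N·m clockwise.
Block: 44.1 × 9.81 = 432.6 N down at 1.51 m → arm 1.51 m, τ = 432.6 × 1.51 = 653.2 N·m clockwise.
Paint can: 6.69 × 9.81 = 65.63 N down at 2.25 m → arm 2.25 m, τ = 65.63 × 2.25 = 147.7 N·m clockwise.
Net load moment about support A = 1196 N·m clockwise.
Reaction R at support B is upward at 2.15 m, arm 2.15 m → moment R × 2.15 counterclockwise.
Balancing moments: R × 2.15 = 1196, giving R = 556 N.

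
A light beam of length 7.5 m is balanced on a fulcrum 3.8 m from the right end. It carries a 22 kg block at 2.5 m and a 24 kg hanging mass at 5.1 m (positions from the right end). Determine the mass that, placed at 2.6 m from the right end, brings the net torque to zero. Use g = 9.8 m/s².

Choose the fulcrum (at 3.8 m from the right end) as the axis so the support reaction has zero arm there.
Block: 22 × 9.8 = 215.6 N down at 2.5 m → arm 1.3 m, τ = 215.6 × 1.3 = 280.3 N·m clockwise.
Hanging mass: 24 × 9.8 = 235.2 N down at 5.1 m → arm 1.3 m, τ = 235.2 × 1.3 = 305.8 N·m counterclockwise.
Net moment of known loads = 25.5 N·m counterclockwise.
An unknown mass m at 2.6 m has arm 1.2 m; its moment is m·g·1.2 clockwise.
For rotational equilibrium, m × 9.8 × 1.2 = 25.5, so m = 25.5 / (9.8 × 1.2) = 2.17 kg.

m ≈ 2.17 kg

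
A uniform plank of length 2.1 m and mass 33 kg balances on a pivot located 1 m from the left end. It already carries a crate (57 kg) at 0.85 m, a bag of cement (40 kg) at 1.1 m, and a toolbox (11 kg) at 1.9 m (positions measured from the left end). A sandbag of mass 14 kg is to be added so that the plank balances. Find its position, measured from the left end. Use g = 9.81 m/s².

x ≈ 0.5 m from the left end

Sum moments about the pivot (at 1 m from the left end) (the support reaction has zero arm there).
Beam weight: 33 × 9.81 = 323.7 N down at 1.05 m → arm 0.05 m, τ = 323.7 × 0.05 = 16.18 N·m clockwise.
Crate: 57 × 9.81 = 559.2 N down at 0.85 m → arm 0.15 m, τ = 559.2 × 0.15 = 83.88 N·m counterclockwise.
Bag of cement: 40 × 9.81 = 392.4 N down at 1.1 m → arm 0.1 m, τ = 392.4 × 0.1 = 39.24 N·m clockwise.
Toolbox: 11 × 9.81 = 107.9 N down at 1.9 m → arm 0.9 m, τ = 107.9 × 0.9 = 97.11 N·m clockwise.
Net moment of existing loads = 68.65 N·m clockwise.
The sandbag weighs 14 × 9.81 = 137.3 N and must supply an equal counterclockwise moment, so its lever arm about the pivot is 68.65 / 137.3 = 0.5 m.
That puts it at 1 − 0.5 = 0.5 m from the left end.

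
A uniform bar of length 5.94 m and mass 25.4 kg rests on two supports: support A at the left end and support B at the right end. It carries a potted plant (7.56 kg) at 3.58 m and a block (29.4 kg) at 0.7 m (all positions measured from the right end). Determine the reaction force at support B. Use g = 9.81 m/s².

About support A:
Beam weight: 25.4 × 9.81 = 249.2 N down at 2.97 m → arm 2.97 m, τ = 249.2 × 2.97 = 740.1 N·m clockwise.
Potted plant: 7.56 × 9.81 = 74.16 N down at 3.58 m → arm 2.36 m, τ = 74.16 × 2.36 = 175 N·m clockwise.
Block: 29.4 × 9.81 = 288.4 N down at 0.7 m → arm 5.24 m, τ = 288.4 × 5.24 = 1511 N·m clockwise.
Net load moment about support A = 2426 N·m clockwise.
Reaction R at support B is upward at 0 m, arm 5.94 m → moment R × 5.94 counterclockwise.
Balancing moments: R × 5.94 = 2426, giving R = 408 N.

R_B ≈ 408 N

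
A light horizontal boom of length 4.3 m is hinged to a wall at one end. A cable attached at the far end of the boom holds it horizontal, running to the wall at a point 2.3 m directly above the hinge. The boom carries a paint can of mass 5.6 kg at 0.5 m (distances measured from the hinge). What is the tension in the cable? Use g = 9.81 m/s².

Sum moments about the hinge (the unknown hinge reaction has zero arm there).
Paint can: 5.6 × 9.81 = 54.94 N down at 0.5 m → arm 0.5 m, τ = 54.94 × 0.5 = 27.47 N·m clockwise.
Total clockwise load moment = 27.47 N·m.
The cable tension T acts at 4.3 m; only its component perpendicular to the boom, T sinθ, produces torque. sinθ = h/√(h²+d²) = 2.3/√(2.3²+4.3²) = 0.4717.
Balancing moments: T × 4.3 × 0.4717 = 27.47, giving T = 27.47 / 2.028 = 13.5 N.

T ≈ 13.5 N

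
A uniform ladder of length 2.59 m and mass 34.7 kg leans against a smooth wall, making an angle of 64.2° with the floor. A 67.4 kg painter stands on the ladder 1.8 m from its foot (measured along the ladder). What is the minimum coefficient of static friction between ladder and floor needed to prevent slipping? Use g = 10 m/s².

Sum moments about the foot of the ladder (the floor normal and friction both act there and drop out).
Ladder weight 34.7×10 = 347 N acts at 1.295 m along the ladder; its horizontal arm is 1.295·cos64.2° = 0.5636 m → τ = 195.6 N·m clockwise.
Painter: 67.4×10 = 674 N at 1.8 m → arm 0.7834 m → τ = 528 N·m clockwise.
Wall normal N acts horizontally at the top; its moment arm is the height L sinθ = 2.59·sin64.2° = 2.332 m, counterclockwise.
For rotational equilibrium, N × 2.332 = 723.6, so N = 310.3 N.
ΣFx = 0 ⇒ f = N_wall = 310.3 N. ΣFy = 0 ⇒ N_floor = 1021 N.
μ_min = f / N_floor = 310.3 / 1021 = 0.304.

μ_min ≈ 0.304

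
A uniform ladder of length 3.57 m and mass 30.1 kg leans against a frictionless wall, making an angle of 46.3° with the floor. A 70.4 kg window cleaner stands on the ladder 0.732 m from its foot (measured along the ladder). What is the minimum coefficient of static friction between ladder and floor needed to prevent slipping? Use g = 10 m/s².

μ_min ≈ 0.28

Choose the foot of the ladder as the axis so the floor normal and friction both act there and drop out.
Ladder weight 30.1×10 = 301 N acts at 1.785 m along the ladder; its horizontal arm is 1.785·cos46.3° = 1.233 m → τ = 371.1 N·m clockwise.
Window cleaner: 70.4×10 = 704 N at 0.732 m → arm 0.5057 m → τ = 356 N·m clockwise.
Wall normal N acts horizontally at the top; its moment arm is the height L sinθ = 3.57·sin46.3° = 2.581 m, counterclockwise.
Setting net torque to zero: N × 2.581 = 727.1 → N = 281.7 N.
ΣFx = 0 ⇒ f = N_wall = 281.7 N. ΣFy = 0 ⇒ N_floor = 1005 N.
μ_min = f / N_floor = 281.7 / 1005 = 0.28.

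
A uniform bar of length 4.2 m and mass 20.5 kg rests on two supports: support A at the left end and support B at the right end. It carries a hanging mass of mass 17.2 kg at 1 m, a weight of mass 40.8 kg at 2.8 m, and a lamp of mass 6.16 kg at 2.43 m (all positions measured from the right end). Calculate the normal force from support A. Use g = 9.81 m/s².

R_A ≈ 443 N

About support B:
Beam weight: 20.5 × 9.81 = 201.1 N down at 2.1 m → arm 2.1 m, τ = 201.1 × 2.1 = 422.3 N·m counterclockwise.
Hanging mass: 17.2 × 9.81 = 168.7 N down at 1 m → arm 1 m, τ = 168.7 × 1 = 168.7 N·m counterclockwise.
Weight: 40.8 × 9.81 = 400.2 N down at 2.8 m → arm 2.8 m, τ = 400.2 × 2.8 = 1121 N·m counterclockwise.
Lamp: 6.16 × 9.81 = 60.43 N down at 2.43 m → arm 2.43 m, τ = 60.43 × 2.43 = 146.8 N·m counterclockwise.
Net load moment about support B = 1859 N·m counterclockwise.
Reaction R at support A is upward at 4.2 m, arm 4.2 m → moment R × 4.2 clockwise.
Balancing moments: R × 4.2 = 1859, giving R = 443 N.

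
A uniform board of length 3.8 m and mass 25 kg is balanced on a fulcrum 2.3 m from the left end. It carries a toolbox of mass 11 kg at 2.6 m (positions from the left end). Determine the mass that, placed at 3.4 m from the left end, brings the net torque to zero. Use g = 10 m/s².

m ≈ 6.09 kg

Sum moments about the fulcrum (at 2.3 m from the left end) (the support reaction has zero arm there).
Beam weight: 25 × 10 = 250 N down at 1.9 m → arm 0.4 m, τ = 250 × 0.4 = 100 N·m counterclockwise.
Toolbox: 11 × 10 = 110 N down at 2.6 m → arm 0.3 m, τ = 110 × 0.3 = 33 N·m clockwise.
Net moment of known loads = 67 N·m counterclockwise.
An unknown mass m at 3.4 m has arm 1.1 m; its moment is m·g·1.1 clockwise.
Balancing moments: m × 10 × 1.1 = 67, giving m = 67 / (10 × 1.1) = 6.09 kg.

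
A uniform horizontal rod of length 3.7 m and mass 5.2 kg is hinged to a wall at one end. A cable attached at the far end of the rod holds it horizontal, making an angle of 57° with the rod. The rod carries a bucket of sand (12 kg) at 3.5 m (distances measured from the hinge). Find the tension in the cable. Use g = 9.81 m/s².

Choose the hinge as the axis so the unknown hinge reaction has zero arm there.
Beam weight: 5.2 × 9.81 = 51.01 N down at 1.85 m → arm 1.85 m, τ = 51.01 × 1.85 = 94.37 N·m clockwise.
Bucket of sand: 12 × 9.81 = 117.7 N down at 3.5 m → arm 3.5 m, τ = 117.7 × 3.5 = 411.9 N·m clockwise.
Total clockwise load moment = 506.3 N·m.
The cable tension T acts at 3.7 m; only its component perpendicular to the rod, T sinθ, produces torque. sin 57° = 0.8387.
Στ = 0 ⇒ T × 3.7 × 0.8387 = 506.3 ⇒ T = 506.3 / 3.103 = 163 N.

T ≈ 163 N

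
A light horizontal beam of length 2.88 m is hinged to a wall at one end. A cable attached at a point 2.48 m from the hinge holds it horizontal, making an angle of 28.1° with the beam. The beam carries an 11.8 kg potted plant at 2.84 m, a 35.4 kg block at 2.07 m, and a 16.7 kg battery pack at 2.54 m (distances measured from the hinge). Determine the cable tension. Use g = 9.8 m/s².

Sum moments about the hinge (the unknown hinge reaction has zero arm there).
Potted plant: 11.8 × 9.8 = 115.6 N down at 2.84 m → arm 2.84 m, τ = 115.6 × 2.84 = 328.3 N·m clockwise.
Block: 35.4 × 9.8 = 346.9 N down at 2.07 m → arm 2.07 m, τ = 346.9 × 2.07 = 718.1 N·m clockwise.
Battery pack: 16.7 × 9.8 = 163.7 N down at 2.54 m → arm 2.54 m, τ = 163.7 × 2.54 = 415.8 N·m clockwise.
Total clockwise load moment = 1462 N·m.
The cable tension T acts at 2.48 m; only its component perpendicular to the beam, T sinθ, produces torque. sin 28.1° = 0.471.
Setting net torque to zero: T × 2.48 × 0.471 = 1462 → T = 1462 / 1.168 = 1250 N.

T ≈ 1250 N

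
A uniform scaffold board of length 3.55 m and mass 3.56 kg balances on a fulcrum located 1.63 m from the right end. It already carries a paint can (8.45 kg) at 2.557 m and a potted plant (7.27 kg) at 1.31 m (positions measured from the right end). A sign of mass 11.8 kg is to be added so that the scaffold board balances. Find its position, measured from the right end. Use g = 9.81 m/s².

Sum moments about the fulcrum (at 1.63 m from the right end) (the support reaction has zero arm there).
Beam weight: 3.56 × 9.81 = 34.92 N down at 1.775 m → arm 0.145 m, τ = 34.92 × 0.145 = 5.063 N·m counterclockwise.
Paint can: 8.45 × 9.81 = 82.89 N down at 2.557 m → arm 0.927 m, τ = 82.89 × 0.927 = 76.84 N·m counterclockwise.
Potted plant: 7.27 × 9.81 = 71.32 N down at 1.31 m → arm 0.32 m, τ = 71.32 × 0.32 = 22.82 N·m clockwise.
Net moment of existing loads = 59.08 N·m counterclockwise.
The sign weighs 11.8 × 9.81 = 115.8 N and must supply an equal clockwise moment, so its lever arm about the fulcrum is 59.08 / 115.8 = 0.51 m.
That puts it at 1.63 − 0.51 = 1.12 m from the right end.

x ≈ 1.12 m from the right end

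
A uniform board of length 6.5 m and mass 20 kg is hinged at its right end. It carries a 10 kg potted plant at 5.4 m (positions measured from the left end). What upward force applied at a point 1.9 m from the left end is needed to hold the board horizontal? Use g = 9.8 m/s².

F ≈ 162 N

Choose the right end as the axis so the unknown pivot reaction has zero arm there.
Beam weight: 20 × 9.8 = 196 N down at 3.25 m → arm 3.25 m, τ = 196 × 3.25 = 637 N·m counterclockwise.
Potted plant: 10 × 9.8 = 98 N down at 5.4 m → arm 1.1 m, τ = 98 × 1.1 = 107.8 N·m counterclockwise.
Net moment of the loads = 744.8 N·m counterclockwise.
The upward force F acts at a point 1.9 m from the left end, arm 4.6 m, giving F × 4.6 clockwise.
Balancing moments: F × 4.6 = 744.8, giving F = 744.8 / 4.6 = 162 N.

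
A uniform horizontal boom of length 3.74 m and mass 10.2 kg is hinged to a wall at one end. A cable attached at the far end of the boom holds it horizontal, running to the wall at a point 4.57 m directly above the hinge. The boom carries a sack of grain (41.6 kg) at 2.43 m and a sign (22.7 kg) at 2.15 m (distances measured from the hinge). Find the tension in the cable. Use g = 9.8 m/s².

T ≈ 572 N

Take moments about the hinge.
Beam weight: 10.2 × 9.8 = 99.96 N down at 1.87 m → arm 1.87 m, τ = 99.96 × 1.87 = 186.9 N·m clockwise.
Sack of grain: 41.6 × 9.8 = 407.7 N down at 2.43 m → arm 2.43 m, τ = 407.7 × 2.43 = 990.7 N·m clockwise.
Sign: 22.7 × 9.8 = 222.5 N down at 2.15 m → arm 2.15 m, τ = 222.5 × 2.15 = 478.4 N·m clockwise.
Total clockwise load moment = 1656 N·m.
The cable tension T acts at 3.74 m; only its component perpendicular to the boom, T sinθ, produces torque. sinθ = h/√(h²+d²) = 4.57/√(4.57²+3.74²) = 0.7739.
Setting net torque to zero: T × 3.74 × 0.7739 = 1656 → T = 1656 / 2.894 = 572 N.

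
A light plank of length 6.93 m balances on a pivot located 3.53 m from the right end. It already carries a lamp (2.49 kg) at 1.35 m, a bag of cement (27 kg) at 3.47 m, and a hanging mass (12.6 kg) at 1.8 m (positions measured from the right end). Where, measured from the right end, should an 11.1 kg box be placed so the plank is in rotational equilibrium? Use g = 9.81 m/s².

Take moments about the pivot (at 3.53 m from the right end).
Lamp: 2.49 × 9.81 = 24.43 N down at 1.35 m → arm 2.18 m, τ = 24.43 × 2.18 = 53.26 N·m clockwise.
Bag of cement: 27 × 9.81 = 264.9 N down at 3.47 m → arm 0.06 m, τ = 264.9 × 0.06 = 15.89 N·m clockwise.
Hanging mass: 12.6 × 9.81 = 123.6 N down at 1.8 m → arm 1.73 m, τ = 123.6 × 1.73 = 213.8 N·m clockwise.
Net moment of existing loads = 283 N·m clockwise.
The box weighs 11.1 × 9.81 = 108.9 N and must supply an equal counterclockwise moment, so its lever arm about the pivot is 283 / 108.9 = 2.6 m.
That puts it at 3.53 + 2.6 = 6.13 m from the right end.

x ≈ 6.13 m from the right end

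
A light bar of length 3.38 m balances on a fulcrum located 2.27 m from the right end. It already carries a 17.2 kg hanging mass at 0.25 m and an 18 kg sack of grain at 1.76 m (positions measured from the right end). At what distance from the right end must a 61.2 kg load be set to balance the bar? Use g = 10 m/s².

x ≈ 2.99 m from the right end

Sum moments about the fulcrum (at 2.27 m from the right end) (the support reaction has zero arm there).
Hanging mass: 17.2 × 10 = 172 N down at 0.25 m → arm 2.02 m, τ = 172 × 2.02 = 347.4 N·m clockwise.
Sack of grain: 18 × 10 = 180 N down at 1.76 m → arm 0.51 m, τ = 180 × 0.51 = 91.8 N·m clockwise.
Net moment of existing loads = 439.2 N·m clockwise.
The load weighs 61.2 × 10 = 612 N and must supply an equal counterclockwise moment, so its lever arm about the fulcrum is 439.2 / 612 = 0.718 m.
That puts it at 2.27 + 0.718 = 2.99 m from the right end.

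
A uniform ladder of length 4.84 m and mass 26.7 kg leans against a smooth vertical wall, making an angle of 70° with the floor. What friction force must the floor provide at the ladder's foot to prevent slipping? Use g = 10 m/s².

f ≈ 48.6 N

Choose the foot of the ladder as the axis so the floor normal and friction both act there and drop out.
Ladder weight 26.7×10 = 267 N acts at 2.42 m along the ladder; its horizontal arm is 2.42·cos70° = 0.8277 m → τ = 221 N·m clockwise.
Wall normal N acts horizontally at the top; its moment arm is the height L sinθ = 4.84·sin70° = 4.548 m, counterclockwise.
Setting net torque to zero: N × 4.548 = 221 → N = 48.6 N.
ΣFx = 0: friction at the foot balances the wall's push, so f = N_wall = 48.6 N.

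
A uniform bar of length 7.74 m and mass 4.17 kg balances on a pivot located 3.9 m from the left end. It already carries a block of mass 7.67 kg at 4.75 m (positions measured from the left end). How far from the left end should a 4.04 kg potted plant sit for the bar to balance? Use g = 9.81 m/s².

Sum moments about the pivot (at 3.9 m from the left end) (the support reaction has zero arm there).
Beam weight: 4.17 × 9.81 = 40.91 N down at 3.87 m → arm 0.03 m, τ = 40.91 × 0.03 = 1.227 N·m counterclockwise.
Block: 7.67 × 9.81 = 75.24 N down at 4.75 m → arm 0.85 m, τ = 75.24 × 0.85 = 63.95 N·m clockwise.
Net moment of existing loads = 62.72 N·m clockwise.
The potted plant weighs 4.04 × 9.81 = 39.63 N and must supply an equal counterclockwise moment, so its lever arm about the pivot is 62.72 / 39.63 = 1.58 m.
That puts it at 3.9 − 1.58 = 2.32 m from the left end.

x ≈ 2.32 m from the left end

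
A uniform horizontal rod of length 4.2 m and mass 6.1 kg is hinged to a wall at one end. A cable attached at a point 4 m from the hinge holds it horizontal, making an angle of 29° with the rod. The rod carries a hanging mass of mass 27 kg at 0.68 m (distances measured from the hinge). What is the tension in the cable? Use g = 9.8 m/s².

T ≈ 158 N

Sum moments about the hinge (the unknown hinge reaction has zero arm there).
Beam weight: 6.1 × 9.8 = 59.78 N down at 2.1 m → arm 2.1 m, τ = 59.78 × 2.1 = 125.5 N·m clockwise.
Hanging mass: 27 × 9.8 = 264.6 N down at 0.68 m → arm 0.68 m, τ = 264.6 × 0.68 = 179.9 N·m clockwise.
Total clockwise load moment = 305.4 N·m.
The cable tension T acts at 4 m; only its component perpendicular to the rod, T sinθ, produces torque. sin 29° = 0.4848.
Στ = 0 ⇒ T × 4 × 0.4848 = 305.4 ⇒ T = 305.4 / 1.939 = 158 N.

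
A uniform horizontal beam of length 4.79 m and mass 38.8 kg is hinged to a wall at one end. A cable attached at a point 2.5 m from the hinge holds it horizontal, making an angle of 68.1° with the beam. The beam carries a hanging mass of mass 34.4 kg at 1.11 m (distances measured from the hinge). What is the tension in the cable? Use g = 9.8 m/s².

Sum moments about the hinge (the unknown hinge reaction has zero arm there).
Beam weight: 38.8 × 9.8 = 380.2 N down at 2.395 m → arm 2.395 m, τ = 380.2 × 2.395 = 910.6 N·m clockwise.
Hanging mass: 34.4 × 9.8 = 337.1 N down at 1.11 m → arm 1.11 m, τ = 337.1 × 1.11 = 374.2 N·m clockwise.
Total clockwise load moment = 1285 N·m.
The cable tension T acts at 2.5 m; only its component perpendicular to the beam, T sinθ, produces torque. sin 68.1° = 0.9278.
Balancing moments: T × 2.5 × 0.9278 = 1285, giving T = 1285 / 2.319 = 554 N.

T ≈ 554 N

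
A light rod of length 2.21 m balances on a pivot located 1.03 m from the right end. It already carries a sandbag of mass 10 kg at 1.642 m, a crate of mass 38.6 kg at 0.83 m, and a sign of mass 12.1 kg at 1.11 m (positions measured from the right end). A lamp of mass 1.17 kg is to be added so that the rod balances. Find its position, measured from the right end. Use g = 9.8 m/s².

Sum moments about the pivot (at 1.03 m from the right end) (the support reaction has zero arm there).
Sandbag: 10 × 9.8 = 98 N down at 1.642 m → arm 0.612 m, τ = 98 × 0.612 = 59.98 N·m counterclockwise.
Crate: 38.6 × 9.8 = 378.3 N down at 0.83 m → arm 0.2 m, τ = 378.3 × 0.2 = 75.66 N·m clockwise.
Sign: 12.1 × 9.8 = 118.6 N down at 1.11 m → arm 0.08 m, τ = 118.6 × 0.08 = 9.488 N·m counterclockwise.
Net moment of existing loads = 6.192 N·m clockwise.
The lamp weighs 1.17 × 9.8 = 11.47 N and must supply an equal counterclockwise moment, so its lever arm about the pivot is 6.192 / 11.47 = 0.54 m.
That puts it at 1.03 + 0.54 = 1.57 m from the right end.

x ≈ 1.57 m from the right end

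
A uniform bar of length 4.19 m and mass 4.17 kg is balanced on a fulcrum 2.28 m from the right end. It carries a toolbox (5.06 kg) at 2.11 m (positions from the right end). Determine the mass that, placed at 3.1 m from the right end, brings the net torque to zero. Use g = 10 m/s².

m ≈ 1.99 kg

Take moments about the fulcrum (at 2.28 m from the right end).
Beam weight: 4.17 × 10 = 41.7 N down at 2.095 m → arm 0.185 m, τ = 41.7 × 0.185 = 7.715 N·m clockwise.
Toolbox: 5.06 × 10 = 50.6 N down at 2.11 m → arm 0.17 m, τ = 50.6 × 0.17 = 8.602 N·m clockwise.
Net moment of known loads = 16.32 N·m clockwise.
An unknown mass m at 3.1 m has arm 0.82 m; its moment is m·g·0.82 counterclockwise.
Setting net torque to zero: m × 10 × 0.82 = 16.32 → m = 16.32 / (10 × 0.82) = 1.99 kg.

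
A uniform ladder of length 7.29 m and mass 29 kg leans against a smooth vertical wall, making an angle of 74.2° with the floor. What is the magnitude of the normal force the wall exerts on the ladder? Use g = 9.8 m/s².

Taking torques about the foot of the ladder:
Ladder weight 29×9.8 = 284.2 N acts at 3.645 m along the ladder; its horizontal arm is 3.645·cos74.2° = 0.9925 m → τ = 282.1 N·m clockwise.
Wall normal N acts horizontally at the top; its moment arm is the height L sinθ = 7.29·sin74.2° = 7.015 m, counterclockwise.
Balancing moments: N × 7.015 = 282.1, giving N = 40.2 N.

N_wall ≈ 40.2 N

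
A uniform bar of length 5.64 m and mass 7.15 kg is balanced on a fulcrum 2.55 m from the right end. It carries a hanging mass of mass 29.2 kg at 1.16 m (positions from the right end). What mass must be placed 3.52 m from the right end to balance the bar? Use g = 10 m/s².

m ≈ 39.9 kg

Taking torques about the fulcrum (at 2.55 m from the right end):
Beam weight: 7.15 × 10 = 71.5 N down at 2.82 m → arm 0.27 m, τ = 71.5 × 0.27 = 19.3 N·m counterclockwise.
Hanging mass: 29.2 × 10 = 292 N down at 1.16 m → arm 1.39 m, τ = 292 × 1.39 = 405.9 N·m clockwise.
Net moment of known loads = 386.6 N·m clockwise.
An unknown mass m at 3.52 m has arm 0.97 m; its moment is m·g·0.97 counterclockwise.
Setting net torque to zero: m × 10 × 0.97 = 386.6 → m = 386.6 / (10 × 0.97) = 39.9 kg.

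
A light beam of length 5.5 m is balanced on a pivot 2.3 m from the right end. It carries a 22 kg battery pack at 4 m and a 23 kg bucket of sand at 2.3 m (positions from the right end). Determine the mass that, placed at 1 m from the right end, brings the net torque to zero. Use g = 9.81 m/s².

Sum moments about the pivot (at 2.3 m from the right end) (the support reaction has zero arm there).
Battery pack: 22 × 9.81 = 215.8 N down at 4 m → arm 1.7 m, τ = 215.8 × 1.7 = 366.9 N·m counterclockwise.
Bucket of sand: acts at the pivot, moment arm 0 → no torque.
Net moment of known loads = 366.9 N·m counterclockwise.
An unknown mass m at 1 m has arm 1.3 m; its moment is m·g·1.3 clockwise.
Balancing moments: m × 9.81 × 1.3 = 366.9, giving m = 366.9 / (9.81 × 1.3) = 28.8 kg.

m ≈ 28.8 kg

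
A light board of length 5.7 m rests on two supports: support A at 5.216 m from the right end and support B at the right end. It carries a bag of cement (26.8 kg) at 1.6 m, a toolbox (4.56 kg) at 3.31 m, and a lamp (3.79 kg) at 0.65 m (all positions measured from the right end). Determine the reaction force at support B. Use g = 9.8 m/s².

Sum moments about support A (its reaction then has zero moment arm).
Bag of cement: 26.8 × 9.8 = 262.6 N down at 1.6 m → arm 3.616 m, τ = 262.6 × 3.616 = 949.6 N·m clockwise.
Toolbox: 4.56 × 9.8 = 44.69 N down at 3.31 m → arm 1.906 m, τ = 44.69 × 1.906 = 85.18 N·m clockwise.
Lamp: 3.79 × 9.8 = 37.14 N down at 0.65 m → arm 4.566 m, τ = 37.14 × 4.566 = 169.6 N·m clockwise.
Net load moment about support A = 1204 N·m clockwise.
Reaction R at support B is upward at 0 m, arm 5.216 m → moment R × 5.216 counterclockwise.
Balancing moments: R × 5.216 = 1204, giving R = 231 N.

R_B ≈ 231 N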